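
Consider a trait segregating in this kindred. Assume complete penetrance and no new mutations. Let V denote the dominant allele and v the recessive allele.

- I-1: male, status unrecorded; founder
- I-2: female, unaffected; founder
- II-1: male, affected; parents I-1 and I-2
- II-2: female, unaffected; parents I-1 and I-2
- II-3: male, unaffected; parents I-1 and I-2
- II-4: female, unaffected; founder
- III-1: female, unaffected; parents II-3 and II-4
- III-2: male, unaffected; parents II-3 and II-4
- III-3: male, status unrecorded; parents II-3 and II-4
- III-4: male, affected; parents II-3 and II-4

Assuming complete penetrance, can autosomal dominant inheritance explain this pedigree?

No

Under autosomal dominant, III-4 (affected, male) cannot arise from II-3 (unaffected) × II-4 (unaffected).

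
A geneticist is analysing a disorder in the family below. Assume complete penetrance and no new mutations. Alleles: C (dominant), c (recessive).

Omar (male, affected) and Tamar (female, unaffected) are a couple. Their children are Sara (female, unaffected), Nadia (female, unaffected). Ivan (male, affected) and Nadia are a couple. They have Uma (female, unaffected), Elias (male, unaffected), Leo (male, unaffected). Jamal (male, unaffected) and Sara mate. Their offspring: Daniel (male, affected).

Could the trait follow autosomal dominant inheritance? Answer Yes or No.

Under autosomal dominant, Daniel (affected, male) cannot arise from Jamal (unaffected) × Sara (unaffected).

No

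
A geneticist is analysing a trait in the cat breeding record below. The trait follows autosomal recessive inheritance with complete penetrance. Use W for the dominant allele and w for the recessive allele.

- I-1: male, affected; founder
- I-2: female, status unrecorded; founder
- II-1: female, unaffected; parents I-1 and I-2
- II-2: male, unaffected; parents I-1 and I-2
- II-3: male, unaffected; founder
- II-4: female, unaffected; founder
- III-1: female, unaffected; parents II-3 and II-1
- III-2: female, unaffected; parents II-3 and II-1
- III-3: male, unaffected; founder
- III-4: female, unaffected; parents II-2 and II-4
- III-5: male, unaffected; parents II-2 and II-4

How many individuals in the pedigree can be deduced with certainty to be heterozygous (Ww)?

2

Obligate heterozygotes: II-1 is unaffected so carries W and received w from I-1 (ww), so II-1 is Ww; II-2 is unaffected so carries W and received w from I-1 (ww), so II-2 is Ww.
Every other individual is either homozygous by phenotype or has at least one consistent homozygous assignment, so the count is 2.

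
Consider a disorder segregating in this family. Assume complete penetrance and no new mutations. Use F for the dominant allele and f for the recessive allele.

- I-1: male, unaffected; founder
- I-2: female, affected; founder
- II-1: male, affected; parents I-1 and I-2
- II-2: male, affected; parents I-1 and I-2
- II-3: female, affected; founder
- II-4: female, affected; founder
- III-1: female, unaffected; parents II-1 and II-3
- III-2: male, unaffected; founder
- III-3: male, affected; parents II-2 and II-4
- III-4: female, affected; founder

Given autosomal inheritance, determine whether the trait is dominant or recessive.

II-1 and II-3 are both affected yet have an unaffected child III-1. Under a recessive model two affected parents are homozygous and every child would be affected, so the trait cannot be recessive.

dominant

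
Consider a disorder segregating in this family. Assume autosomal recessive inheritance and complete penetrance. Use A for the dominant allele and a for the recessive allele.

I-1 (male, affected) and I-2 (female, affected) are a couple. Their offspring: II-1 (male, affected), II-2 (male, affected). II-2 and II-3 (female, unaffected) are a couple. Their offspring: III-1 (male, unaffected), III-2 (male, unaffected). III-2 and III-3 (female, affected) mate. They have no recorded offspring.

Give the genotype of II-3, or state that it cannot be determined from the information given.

II-3's phenotype allows AA or Aa, and no parent or child forces a single allele at both positions; consistent genotype assignments exist with II-3 as AA or Aa.

cannot be determined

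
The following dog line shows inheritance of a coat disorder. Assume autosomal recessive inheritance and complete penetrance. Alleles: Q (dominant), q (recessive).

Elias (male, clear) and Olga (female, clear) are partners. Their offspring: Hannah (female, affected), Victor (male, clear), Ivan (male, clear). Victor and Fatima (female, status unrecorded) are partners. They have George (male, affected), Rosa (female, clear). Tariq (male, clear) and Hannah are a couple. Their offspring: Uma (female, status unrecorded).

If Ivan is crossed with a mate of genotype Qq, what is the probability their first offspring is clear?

Elias is clear so carries Q and passed q to Hannah (qq), so Elias is Qq.
Olga is clear so carries Q and passed q to Hannah (qq), so Olga is Qq.
Ivan is a clear offspring of Elias (Qq) × Olga (Qq), whose cross gives 1/4 QQ : 1/2 Qq : 1/4 qq; conditioning on being clear, Ivan is QQ with probability 1/3, Qq with probability 2/3.
Summing over parental genotype combinations, P(offspring is clear) = 1/3·1 + 2/3·3/4 = 5/6.

5/6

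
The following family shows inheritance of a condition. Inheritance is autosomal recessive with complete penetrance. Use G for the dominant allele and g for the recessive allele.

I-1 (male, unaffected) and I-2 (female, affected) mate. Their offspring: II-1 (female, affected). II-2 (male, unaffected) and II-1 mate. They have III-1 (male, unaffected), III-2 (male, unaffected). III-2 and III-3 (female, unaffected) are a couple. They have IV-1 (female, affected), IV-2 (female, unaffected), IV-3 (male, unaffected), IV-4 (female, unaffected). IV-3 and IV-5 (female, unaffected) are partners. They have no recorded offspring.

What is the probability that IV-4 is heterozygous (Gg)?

III-2 is unaffected so carries G and received g from II-1 (gg), so III-2 is Gg.
III-3 is unaffected so carries G and passed g to IV-1 (gg), so III-3 is Gg.
Their cross gives offspring ratios 1/4 GG : 1/2 Gg : 1/4 gg. Conditioning on IV-4 being unaffected, P(Gg) = 1/2 / 3/4 = 2/3.

2/3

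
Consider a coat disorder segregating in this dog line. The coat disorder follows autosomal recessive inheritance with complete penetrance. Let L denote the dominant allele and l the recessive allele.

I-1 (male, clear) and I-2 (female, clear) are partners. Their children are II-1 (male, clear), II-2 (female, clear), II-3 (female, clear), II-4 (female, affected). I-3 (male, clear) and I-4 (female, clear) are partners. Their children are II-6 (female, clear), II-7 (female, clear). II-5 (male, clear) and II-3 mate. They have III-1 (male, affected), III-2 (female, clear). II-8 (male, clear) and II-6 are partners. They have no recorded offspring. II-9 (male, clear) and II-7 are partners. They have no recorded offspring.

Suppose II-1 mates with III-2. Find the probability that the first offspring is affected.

1/9

I-1 is clear so carries L and passed l to II-4 (ll), so I-1 is Ll.
I-2 is clear so carries L and passed l to II-4 (ll), so I-2 is Ll.
II-1 is a clear offspring of I-1 (Ll) × I-2 (Ll), whose cross gives 1/4 LL : 1/2 Ll : 1/4 ll; conditioning on being clear, II-1 is LL with probability 1/3, Ll with probability 2/3.
II-5 is clear so carries L and passed l to III-1 (ll), so II-5 is Ll.
II-3 is clear so carries L and passed l to III-1 (ll), so II-3 is Ll.
III-2 is a clear offspring of II-5 (Ll) × II-3 (Ll), whose cross gives 1/4 LL : 1/2 Ll : 1/4 ll; conditioning on being clear, III-2 is LL with probability 1/3, Ll with probability 2/3.
Summing over parental genotype combinations, P(offspring is affected) = 4/9·1/4 = 1/9.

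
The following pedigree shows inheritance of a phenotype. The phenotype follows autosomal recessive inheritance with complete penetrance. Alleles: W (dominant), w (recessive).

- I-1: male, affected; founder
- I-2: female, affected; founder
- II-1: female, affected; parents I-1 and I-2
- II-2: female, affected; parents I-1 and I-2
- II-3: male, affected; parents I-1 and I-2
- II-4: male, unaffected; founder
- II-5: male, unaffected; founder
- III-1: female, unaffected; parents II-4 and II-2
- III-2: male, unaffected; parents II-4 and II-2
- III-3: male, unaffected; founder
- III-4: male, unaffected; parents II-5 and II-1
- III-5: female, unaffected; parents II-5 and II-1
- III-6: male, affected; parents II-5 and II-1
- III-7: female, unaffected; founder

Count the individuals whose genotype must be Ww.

5

Obligate heterozygotes: II-5 is unaffected so carries W and passed w to III-6 (ww), so II-5 is Ww; III-1 is unaffected so carries W and received w from II-2 (ww), so III-1 is Ww; III-2 is unaffected so carries W and received w from II-2 (ww), so III-2 is Ww; III-4 is unaffected so carries W and received w from II-1 (ww), so III-4 is Ww; III-5 is unaffected so carries W and received w from II-1 (ww), so III-5 is Ww.
Every other individual is either homozygous by phenotype or has at least one consistent homozygous assignment, so the count is 5.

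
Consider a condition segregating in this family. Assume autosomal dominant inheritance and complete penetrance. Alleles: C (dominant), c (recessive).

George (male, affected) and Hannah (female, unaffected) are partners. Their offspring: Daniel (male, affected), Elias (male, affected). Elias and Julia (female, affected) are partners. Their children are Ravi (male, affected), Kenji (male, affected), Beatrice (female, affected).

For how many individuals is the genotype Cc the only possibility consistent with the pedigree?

Obligate heterozygotes: Daniel is affected so carries C and received c from Hannah (cc), so Daniel is Cc; Elias is affected so carries C and received c from Hannah (cc), so Elias is Cc.
Every other individual is either homozygous by phenotype or has at least one consistent homozygous assignment, so the count is 2.

2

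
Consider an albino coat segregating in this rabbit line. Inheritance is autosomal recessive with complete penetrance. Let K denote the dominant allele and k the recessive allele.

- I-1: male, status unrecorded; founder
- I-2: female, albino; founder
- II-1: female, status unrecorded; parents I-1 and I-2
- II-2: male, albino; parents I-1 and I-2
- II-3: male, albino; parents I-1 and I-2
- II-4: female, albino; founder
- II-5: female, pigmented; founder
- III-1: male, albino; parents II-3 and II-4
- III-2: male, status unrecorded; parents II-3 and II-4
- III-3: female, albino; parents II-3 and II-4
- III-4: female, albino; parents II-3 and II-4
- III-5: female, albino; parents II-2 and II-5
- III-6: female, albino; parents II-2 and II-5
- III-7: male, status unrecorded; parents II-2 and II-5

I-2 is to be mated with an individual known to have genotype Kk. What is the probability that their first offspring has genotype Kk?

I-2 is albino, so I-2 is kk.
The cross gives 1/2 Kk : 1/2 kk, so P(offspring has genotype Kk) = 1/2.

1/2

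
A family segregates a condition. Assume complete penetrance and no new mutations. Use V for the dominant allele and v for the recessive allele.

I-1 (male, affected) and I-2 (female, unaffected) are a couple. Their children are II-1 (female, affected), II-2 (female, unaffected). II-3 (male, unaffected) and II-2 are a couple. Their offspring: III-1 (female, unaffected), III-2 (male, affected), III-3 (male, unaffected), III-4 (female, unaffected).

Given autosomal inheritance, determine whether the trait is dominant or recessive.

II-3 and II-2 are both unaffected yet have an affected child III-2. Under dominance, an affected child requires at least one affected parent, so the trait cannot be dominant.

recessive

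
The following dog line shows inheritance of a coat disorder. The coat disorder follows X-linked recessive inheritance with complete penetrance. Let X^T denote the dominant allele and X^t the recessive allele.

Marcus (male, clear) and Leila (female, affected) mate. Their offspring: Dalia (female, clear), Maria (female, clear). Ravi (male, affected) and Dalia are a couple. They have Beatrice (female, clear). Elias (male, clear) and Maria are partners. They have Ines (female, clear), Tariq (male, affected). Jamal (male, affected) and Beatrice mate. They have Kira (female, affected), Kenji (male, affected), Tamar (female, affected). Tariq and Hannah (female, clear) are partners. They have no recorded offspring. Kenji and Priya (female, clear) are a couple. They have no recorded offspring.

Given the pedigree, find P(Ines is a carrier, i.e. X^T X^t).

Elias is clear, so Elias is X^T Y.
Maria is clear so carries T and received t from Leila (X^t X^t), so Maria is X^T X^t.
Their cross gives offspring ratios 1/2 X^T X^T : 1/2 X^T X^t. Conditioning on Ines being clear, P(X^T X^t) = 1/2 / 1 = 1/2.

1/2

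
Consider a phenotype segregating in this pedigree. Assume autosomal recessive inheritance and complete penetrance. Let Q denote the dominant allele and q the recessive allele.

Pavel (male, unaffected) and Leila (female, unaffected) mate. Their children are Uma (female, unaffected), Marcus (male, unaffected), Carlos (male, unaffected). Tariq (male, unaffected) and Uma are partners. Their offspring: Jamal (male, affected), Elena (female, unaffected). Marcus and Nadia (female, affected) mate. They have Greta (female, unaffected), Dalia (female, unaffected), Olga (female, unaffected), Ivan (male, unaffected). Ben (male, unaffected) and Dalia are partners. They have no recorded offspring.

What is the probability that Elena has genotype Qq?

2/3

Tariq is unaffected so carries Q and passed q to Jamal (qq), so Tariq is Qq.
Uma is unaffected so carries Q and passed q to Jamal (qq), so Uma is Qq.
Their cross gives offspring ratios 1/4 QQ : 1/2 Qq : 1/4 qq. Conditioning on Elena being unaffected, P(Qq) = 1/2 / 3/4 = 2/3.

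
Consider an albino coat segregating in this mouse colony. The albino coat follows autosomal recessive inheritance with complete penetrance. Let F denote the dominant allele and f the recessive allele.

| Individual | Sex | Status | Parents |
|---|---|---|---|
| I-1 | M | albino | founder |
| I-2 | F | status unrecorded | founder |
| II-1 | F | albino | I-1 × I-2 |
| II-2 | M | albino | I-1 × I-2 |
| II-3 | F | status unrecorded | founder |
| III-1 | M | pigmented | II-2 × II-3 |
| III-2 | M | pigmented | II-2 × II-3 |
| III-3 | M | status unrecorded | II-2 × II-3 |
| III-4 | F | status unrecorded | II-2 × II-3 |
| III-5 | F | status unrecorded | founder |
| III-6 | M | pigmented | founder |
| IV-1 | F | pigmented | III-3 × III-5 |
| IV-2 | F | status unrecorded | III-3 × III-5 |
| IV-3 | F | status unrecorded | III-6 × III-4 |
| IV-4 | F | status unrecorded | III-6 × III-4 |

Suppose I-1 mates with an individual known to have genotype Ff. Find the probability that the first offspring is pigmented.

1/2

I-1 is albino, so I-1 is ff.
The cross gives 1/2 Ff : 1/2 ff, so P(offspring is pigmented) = 1/2.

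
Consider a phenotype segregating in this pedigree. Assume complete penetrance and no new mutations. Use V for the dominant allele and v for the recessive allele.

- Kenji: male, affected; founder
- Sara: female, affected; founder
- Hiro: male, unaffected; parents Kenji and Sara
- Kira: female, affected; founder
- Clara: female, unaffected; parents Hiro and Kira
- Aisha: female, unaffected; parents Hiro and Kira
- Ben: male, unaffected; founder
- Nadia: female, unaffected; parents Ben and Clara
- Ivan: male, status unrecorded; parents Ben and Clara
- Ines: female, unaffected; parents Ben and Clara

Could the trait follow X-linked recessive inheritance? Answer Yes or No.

Under X-linked recessive, Hiro (unaffected, male) cannot arise from Kenji (affected) × Sara (affected).

No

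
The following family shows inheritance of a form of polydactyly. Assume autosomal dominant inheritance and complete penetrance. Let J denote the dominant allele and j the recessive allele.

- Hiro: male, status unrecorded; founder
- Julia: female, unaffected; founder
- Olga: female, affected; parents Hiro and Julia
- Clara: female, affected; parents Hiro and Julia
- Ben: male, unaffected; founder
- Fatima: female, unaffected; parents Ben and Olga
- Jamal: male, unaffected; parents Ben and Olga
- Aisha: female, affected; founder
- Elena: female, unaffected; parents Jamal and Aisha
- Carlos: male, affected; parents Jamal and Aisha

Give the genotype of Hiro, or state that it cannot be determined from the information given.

Hiro's phenotype is unrecorded, and no parent or child forces a single allele at both positions; consistent genotype assignments exist with Hiro as JJ or Jj.

cannot be determined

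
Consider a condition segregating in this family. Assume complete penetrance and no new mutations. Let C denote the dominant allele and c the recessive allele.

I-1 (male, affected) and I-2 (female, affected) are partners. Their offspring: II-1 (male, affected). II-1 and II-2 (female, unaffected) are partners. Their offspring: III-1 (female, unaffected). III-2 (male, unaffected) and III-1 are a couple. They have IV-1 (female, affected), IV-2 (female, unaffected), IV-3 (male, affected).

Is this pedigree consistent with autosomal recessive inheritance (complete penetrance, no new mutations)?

Yes

A consistent assignment under autosomal recessive exists: I-1 cc, I-2 cc, II-1 cc, II-2 CC, III-1 Cc, III-2 Cc, IV-1 cc, IV-2 CC, IV-3 cc.
In this assignment every recorded phenotype matches its genotype and every non-founder's genotype is obtainable from its parents' genotypes, so the pedigree is consistent.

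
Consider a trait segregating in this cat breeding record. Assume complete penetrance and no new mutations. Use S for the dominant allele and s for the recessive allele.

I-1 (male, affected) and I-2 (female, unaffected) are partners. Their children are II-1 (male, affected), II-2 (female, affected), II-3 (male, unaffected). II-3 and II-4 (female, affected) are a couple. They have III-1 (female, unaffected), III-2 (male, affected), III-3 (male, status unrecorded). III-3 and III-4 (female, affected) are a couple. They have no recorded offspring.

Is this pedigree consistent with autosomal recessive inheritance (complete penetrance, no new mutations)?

Yes

A consistent assignment under autosomal recessive exists: I-1 ss, I-2 Ss, II-1 ss, II-2 ss, II-3 Ss, II-4 ss, III-1 Ss, III-2 ss, III-3 Ss, III-4 ss.
In this assignment every recorded phenotype matches its genotype and every non-founder's genotype is obtainable from its parents' genotypes, so the pedigree is consistent.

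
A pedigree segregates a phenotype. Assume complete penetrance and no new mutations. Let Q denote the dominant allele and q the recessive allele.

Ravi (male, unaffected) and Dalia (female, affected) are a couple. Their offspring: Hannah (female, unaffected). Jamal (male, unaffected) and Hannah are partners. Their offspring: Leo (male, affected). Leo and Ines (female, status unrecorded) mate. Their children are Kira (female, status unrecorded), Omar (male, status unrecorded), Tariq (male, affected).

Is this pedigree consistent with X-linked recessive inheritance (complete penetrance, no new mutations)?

Yes

A consistent assignment under X-linked recessive exists: Ravi X^Q Y, Dalia X^q X^q, Hannah X^Q X^q, Jamal X^Q Y, Leo X^q Y, Ines X^Q X^q, Kira X^Q X^q, Omar X^Q Y, Tariq X^q Y.
In this assignment every recorded phenotype matches its genotype and every non-founder's genotype is obtainable from its parents' genotypes, so the pedigree is consistent.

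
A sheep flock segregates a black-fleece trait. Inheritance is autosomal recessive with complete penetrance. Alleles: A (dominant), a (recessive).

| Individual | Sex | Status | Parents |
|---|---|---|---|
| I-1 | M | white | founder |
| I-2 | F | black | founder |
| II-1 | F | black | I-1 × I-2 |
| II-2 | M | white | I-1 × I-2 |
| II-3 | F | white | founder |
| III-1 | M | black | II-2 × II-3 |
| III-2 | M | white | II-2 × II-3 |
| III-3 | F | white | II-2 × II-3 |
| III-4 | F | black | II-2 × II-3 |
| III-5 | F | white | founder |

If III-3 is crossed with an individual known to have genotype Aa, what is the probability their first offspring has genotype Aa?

1/2

II-2 is white so carries A and received a from I-2 (aa), so II-2 is Aa.
II-3 is white so carries A and passed a to III-1 (aa), so II-3 is Aa.
III-3 is a white offspring of II-2 (Aa) × II-3 (Aa), whose cross gives 1/4 AA : 1/2 Aa : 1/4 aa; conditioning on being white, III-3 is AA with probability 1/3, Aa with probability 2/3.
Summing over parental genotype combinations, P(offspring has genotype Aa) = 1/3·1/2 + 2/3·1/2 = 1/2.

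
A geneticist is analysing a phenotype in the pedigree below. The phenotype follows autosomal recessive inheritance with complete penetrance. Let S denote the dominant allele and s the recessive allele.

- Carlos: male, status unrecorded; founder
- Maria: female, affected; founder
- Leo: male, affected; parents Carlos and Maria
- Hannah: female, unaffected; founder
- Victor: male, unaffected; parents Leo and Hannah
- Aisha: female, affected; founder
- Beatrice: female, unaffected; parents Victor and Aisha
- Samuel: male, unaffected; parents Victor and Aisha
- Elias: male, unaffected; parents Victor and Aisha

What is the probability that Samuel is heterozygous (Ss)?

1

Samuel is unaffected so carries S and received s from Aisha (ss), so Samuel is Ss, giving P(Ss) = 1.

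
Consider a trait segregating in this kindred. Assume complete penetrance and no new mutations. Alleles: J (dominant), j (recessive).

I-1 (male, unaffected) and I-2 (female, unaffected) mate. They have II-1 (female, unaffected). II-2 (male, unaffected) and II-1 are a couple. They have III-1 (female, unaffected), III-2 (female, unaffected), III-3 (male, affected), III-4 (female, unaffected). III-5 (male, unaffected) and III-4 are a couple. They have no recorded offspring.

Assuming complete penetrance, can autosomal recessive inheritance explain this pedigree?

A consistent assignment under autosomal recessive exists: I-1 JJ, I-2 Jj, II-1 Jj, II-2 Jj, III-1 JJ, III-2 JJ, III-3 jj, III-4 JJ, III-5 JJ.
In this assignment every recorded phenotype matches its genotype and every non-founder's genotype is obtainable from its parents' genotypes, so the pedigree is consistent.

Yes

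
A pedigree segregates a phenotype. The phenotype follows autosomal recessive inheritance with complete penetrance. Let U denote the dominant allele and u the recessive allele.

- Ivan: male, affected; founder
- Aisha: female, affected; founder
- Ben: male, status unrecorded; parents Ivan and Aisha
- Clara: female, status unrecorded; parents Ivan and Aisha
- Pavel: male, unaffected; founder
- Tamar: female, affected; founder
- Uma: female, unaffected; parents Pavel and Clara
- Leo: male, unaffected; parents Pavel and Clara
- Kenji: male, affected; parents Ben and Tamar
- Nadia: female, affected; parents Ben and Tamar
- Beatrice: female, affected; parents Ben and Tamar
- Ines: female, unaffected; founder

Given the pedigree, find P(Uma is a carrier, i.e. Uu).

Uma is unaffected so carries U and received u from Clara (uu), so Uma is Uu, giving P(Uu) = 1.

1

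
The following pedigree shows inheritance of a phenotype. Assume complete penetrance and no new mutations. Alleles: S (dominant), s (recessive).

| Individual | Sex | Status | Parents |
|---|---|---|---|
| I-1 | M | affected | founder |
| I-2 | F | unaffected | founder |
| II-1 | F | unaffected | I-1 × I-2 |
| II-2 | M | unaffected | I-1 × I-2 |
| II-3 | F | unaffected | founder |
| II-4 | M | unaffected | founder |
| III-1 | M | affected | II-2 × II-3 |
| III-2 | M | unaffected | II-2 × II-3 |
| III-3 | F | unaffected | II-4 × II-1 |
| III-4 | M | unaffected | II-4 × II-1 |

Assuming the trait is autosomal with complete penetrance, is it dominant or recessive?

recessive

II-2 and II-3 are both unaffected yet have an affected child III-1. Under dominance, an affected child requires at least one affected parent, so the trait cannot be dominant.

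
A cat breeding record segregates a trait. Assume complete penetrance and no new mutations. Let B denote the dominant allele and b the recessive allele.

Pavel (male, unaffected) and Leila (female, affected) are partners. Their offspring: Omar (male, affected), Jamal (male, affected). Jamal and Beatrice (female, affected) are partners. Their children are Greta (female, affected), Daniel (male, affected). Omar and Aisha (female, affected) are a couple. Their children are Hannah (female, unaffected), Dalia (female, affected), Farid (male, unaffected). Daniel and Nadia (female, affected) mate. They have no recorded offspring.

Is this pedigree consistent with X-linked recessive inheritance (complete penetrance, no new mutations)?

Under X-linked recessive, Hannah (unaffected, female) cannot arise from Omar (affected) × Aisha (affected).

No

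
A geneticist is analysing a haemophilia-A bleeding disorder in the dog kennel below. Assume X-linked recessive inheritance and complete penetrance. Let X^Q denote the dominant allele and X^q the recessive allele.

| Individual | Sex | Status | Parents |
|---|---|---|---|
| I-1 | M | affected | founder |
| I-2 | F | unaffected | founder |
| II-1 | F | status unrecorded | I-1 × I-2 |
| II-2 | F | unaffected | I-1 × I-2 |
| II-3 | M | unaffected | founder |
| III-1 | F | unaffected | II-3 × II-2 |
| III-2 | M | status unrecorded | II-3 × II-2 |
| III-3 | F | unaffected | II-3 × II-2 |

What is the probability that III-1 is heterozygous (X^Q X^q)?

1/2

II-3 is unaffected, so II-3 is X^Q Y.
II-2 is unaffected so carries Q and received q from I-1 (X^q Y), so II-2 is X^Q X^q.
Their cross gives offspring ratios 1/2 X^Q X^Q : 1/2 X^Q X^q. Conditioning on III-1 being unaffected, P(X^Q X^q) = 1/2 / 1 = 1/2.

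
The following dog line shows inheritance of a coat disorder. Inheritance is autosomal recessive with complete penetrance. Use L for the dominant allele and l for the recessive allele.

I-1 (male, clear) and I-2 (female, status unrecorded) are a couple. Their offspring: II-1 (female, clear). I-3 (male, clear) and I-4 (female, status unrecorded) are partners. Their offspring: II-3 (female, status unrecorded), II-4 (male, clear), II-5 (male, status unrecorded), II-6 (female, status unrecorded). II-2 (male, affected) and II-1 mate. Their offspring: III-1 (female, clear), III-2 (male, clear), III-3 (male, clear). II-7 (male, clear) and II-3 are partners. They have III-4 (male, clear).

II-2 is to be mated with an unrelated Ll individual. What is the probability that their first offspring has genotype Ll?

1/2

II-2 is affected, so II-2 is ll.
The cross gives 1/2 Ll : 1/2 ll, so P(offspring has genotype Ll) = 1/2.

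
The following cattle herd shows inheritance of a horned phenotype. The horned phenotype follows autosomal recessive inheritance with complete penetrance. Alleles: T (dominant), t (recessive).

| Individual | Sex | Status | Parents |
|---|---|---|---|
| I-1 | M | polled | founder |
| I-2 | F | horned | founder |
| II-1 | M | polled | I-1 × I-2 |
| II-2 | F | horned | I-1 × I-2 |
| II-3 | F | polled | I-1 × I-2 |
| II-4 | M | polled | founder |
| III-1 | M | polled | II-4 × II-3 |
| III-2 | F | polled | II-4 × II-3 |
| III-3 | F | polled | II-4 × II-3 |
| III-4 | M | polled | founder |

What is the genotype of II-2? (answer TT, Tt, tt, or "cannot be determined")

tt

II-2 is horned, so II-2 is tt.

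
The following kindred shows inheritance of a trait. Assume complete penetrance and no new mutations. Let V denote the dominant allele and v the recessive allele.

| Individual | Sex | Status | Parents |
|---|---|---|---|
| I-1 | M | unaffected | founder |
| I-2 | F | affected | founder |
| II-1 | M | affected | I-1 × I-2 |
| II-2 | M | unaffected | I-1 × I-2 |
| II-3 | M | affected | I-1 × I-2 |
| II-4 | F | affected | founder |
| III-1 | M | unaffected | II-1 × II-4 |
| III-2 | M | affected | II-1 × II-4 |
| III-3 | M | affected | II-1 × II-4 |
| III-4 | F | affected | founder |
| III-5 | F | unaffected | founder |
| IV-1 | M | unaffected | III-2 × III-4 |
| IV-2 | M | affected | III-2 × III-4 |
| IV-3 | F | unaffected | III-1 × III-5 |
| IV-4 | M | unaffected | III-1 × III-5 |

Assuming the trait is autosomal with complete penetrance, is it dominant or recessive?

dominant

II-1 and II-4 are both affected yet have an unaffected child III-1. Under a recessive model two affected parents are homozygous and every child would be affected, so the trait cannot be recessive.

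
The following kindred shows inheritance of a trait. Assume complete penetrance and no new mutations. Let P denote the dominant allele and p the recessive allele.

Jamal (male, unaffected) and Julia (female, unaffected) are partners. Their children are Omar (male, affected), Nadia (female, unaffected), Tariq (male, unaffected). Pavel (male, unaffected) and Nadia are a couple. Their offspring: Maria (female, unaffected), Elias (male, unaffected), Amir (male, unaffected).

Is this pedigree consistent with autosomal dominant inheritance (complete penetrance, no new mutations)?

Under autosomal dominant, Omar (affected, male) cannot arise from Jamal (unaffected) × Julia (unaffected).

No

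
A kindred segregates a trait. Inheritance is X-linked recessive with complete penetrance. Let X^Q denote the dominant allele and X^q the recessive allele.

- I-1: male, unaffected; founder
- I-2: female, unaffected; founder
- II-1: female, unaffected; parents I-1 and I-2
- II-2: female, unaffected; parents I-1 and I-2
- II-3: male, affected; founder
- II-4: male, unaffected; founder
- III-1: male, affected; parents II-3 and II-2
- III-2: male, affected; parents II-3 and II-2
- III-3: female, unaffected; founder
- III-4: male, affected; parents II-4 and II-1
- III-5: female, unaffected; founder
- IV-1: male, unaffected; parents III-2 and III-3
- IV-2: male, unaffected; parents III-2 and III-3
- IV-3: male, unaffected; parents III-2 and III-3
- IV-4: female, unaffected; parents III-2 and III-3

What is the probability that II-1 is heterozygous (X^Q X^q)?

II-1 is unaffected so carries Q and passed q to III-4 (X^q Y), so II-1 is X^Q X^q, giving P(X^Q X^q) = 1.

1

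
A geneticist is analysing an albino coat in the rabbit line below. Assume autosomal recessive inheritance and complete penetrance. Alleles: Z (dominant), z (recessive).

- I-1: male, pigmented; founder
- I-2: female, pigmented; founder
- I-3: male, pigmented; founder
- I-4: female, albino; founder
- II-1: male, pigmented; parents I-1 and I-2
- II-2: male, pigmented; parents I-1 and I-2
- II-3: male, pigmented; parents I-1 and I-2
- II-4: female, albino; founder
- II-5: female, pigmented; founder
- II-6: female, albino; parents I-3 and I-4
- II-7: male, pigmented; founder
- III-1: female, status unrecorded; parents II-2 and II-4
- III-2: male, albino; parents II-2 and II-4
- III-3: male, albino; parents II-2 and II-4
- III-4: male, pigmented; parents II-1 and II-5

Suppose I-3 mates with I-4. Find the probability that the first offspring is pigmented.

1/2

I-3 is pigmented so carries Z and passed z to II-6 (zz), so I-3 is Zz.
I-4 is albino, so I-4 is zz.
The cross gives 1/2 Zz : 1/2 zz, so P(offspring is pigmented) = 1/2.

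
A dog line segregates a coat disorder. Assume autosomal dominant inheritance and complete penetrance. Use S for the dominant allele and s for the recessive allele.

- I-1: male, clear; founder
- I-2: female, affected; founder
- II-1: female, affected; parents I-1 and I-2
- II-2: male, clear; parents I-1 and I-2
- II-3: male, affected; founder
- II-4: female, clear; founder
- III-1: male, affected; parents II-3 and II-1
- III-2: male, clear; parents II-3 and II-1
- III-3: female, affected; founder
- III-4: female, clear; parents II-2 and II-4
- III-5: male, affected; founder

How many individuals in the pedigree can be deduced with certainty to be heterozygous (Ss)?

3

Obligate heterozygotes: I-2 is affected so carries S and passed s to II-2 (ss), so I-2 is Ss; II-1 is affected so carries S and received s from I-1 (ss), so II-1 is Ss; II-3 is affected so carries S and passed s to III-2 (ss), so II-3 is Ss.
Every other individual is either homozygous by phenotype or has at least one consistent homozygous assignment, so the count is 3.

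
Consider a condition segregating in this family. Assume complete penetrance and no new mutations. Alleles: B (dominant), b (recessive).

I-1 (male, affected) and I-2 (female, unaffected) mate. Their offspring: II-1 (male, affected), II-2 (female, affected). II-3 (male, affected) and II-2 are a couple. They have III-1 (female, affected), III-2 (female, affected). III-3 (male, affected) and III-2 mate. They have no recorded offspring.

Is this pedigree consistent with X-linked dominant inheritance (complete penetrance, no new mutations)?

No

Under X-linked dominant, II-1 (affected, male) cannot arise from I-1 (affected) × I-2 (unaffected).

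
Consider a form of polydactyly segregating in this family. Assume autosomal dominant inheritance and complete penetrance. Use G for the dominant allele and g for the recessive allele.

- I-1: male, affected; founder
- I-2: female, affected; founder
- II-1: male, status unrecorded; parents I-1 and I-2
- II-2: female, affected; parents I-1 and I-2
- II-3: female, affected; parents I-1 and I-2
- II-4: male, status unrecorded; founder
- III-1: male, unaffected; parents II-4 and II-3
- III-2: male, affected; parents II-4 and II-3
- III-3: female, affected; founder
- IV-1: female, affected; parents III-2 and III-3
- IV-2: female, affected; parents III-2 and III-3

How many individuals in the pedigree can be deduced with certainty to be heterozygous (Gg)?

1

Obligate heterozygotes: II-3 is affected so carries G and passed g to III-1 (gg), so II-3 is Gg.
Every other individual is either homozygous by phenotype or has at least one consistent homozygous assignment, so the count is 1.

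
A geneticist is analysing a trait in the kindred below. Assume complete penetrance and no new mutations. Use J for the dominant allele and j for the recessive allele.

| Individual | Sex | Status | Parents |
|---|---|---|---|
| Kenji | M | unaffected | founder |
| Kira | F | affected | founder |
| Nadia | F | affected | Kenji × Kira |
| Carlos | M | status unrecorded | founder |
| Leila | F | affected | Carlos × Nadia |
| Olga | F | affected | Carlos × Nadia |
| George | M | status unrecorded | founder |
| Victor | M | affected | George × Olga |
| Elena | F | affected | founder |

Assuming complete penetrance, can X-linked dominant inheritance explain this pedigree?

A consistent assignment under X-linked dominant exists: Kenji X^j Y, Kira X^J X^J, Nadia X^J X^j, Carlos X^J Y, Leila X^J X^J, Olga X^J X^J, George X^J Y, Victor X^J Y, Elena X^J X^J.
In this assignment every recorded phenotype matches its genotype and every non-founder's genotype is obtainable from its parents' genotypes, so the pedigree is consistent.

Yes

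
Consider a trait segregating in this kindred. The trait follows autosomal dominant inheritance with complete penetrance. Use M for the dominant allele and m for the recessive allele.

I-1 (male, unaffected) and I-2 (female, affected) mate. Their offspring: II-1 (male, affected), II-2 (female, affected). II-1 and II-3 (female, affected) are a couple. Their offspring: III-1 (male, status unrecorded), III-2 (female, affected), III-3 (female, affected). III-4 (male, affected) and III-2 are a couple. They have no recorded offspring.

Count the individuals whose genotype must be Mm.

Obligate heterozygotes: II-1 is affected so carries M and received m from I-1 (mm), so II-1 is Mm; II-2 is affected so carries M and received m from I-1 (mm), so II-2 is Mm.
Every other individual is either homozygous by phenotype or has at least one consistent homozygous assignment, so the count is 2.

2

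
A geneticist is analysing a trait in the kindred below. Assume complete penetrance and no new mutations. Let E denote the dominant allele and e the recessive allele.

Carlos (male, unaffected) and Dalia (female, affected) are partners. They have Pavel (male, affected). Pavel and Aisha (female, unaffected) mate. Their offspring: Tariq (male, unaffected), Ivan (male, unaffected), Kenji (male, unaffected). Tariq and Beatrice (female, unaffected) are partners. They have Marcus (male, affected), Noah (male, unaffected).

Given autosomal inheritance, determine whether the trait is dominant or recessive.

Tariq and Beatrice are both unaffected yet have an affected child Marcus. Under dominance, an affected child requires at least one affected parent, so the trait cannot be dominant.

recessive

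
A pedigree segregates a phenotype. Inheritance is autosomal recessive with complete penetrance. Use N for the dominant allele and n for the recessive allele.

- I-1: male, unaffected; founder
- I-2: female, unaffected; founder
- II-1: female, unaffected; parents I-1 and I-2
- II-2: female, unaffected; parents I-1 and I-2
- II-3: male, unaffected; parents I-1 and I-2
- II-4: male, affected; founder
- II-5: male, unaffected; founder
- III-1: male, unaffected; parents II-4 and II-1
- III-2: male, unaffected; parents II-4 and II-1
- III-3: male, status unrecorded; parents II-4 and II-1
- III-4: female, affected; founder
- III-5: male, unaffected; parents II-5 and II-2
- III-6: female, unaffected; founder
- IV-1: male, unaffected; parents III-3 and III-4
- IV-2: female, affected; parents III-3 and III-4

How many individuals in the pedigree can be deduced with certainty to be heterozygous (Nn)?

Obligate heterozygotes: III-1 is unaffected so carries N and received n from II-4 (nn), so III-1 is Nn; III-2 is unaffected so carries N and received n from II-4 (nn), so III-2 is Nn; III-3 passed N to IV-1 (Nn, whose n came from III-4) and received n from II-4 (nn), so III-3 is Nn; IV-1 is unaffected so carries N and received n from III-4 (nn), so IV-1 is Nn.
Every other individual is either homozygous by phenotype or has at least one consistent homozygous assignment, so the count is 4.

4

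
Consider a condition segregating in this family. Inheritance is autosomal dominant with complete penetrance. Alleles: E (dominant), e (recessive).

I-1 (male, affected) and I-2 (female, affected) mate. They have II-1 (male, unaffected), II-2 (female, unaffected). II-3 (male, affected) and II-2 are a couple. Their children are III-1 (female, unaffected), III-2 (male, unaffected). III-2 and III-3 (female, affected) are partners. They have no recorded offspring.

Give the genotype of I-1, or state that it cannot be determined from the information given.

From phenotype alone, I-1 is EE or Ee.
I-1 is affected so carries E and passed e to II-1 (ee), so I-1 is Ee.

Ee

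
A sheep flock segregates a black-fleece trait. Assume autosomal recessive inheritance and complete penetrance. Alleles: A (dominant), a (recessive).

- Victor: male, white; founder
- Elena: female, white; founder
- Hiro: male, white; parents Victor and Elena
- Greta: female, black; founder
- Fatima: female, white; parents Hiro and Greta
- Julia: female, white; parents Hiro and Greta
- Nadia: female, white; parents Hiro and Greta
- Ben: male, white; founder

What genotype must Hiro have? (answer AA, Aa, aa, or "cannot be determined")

cannot be determined

Hiro's phenotype allows AA or Aa, and no parent or child forces a single allele at both positions; consistent genotype assignments exist with Hiro as AA or Aa.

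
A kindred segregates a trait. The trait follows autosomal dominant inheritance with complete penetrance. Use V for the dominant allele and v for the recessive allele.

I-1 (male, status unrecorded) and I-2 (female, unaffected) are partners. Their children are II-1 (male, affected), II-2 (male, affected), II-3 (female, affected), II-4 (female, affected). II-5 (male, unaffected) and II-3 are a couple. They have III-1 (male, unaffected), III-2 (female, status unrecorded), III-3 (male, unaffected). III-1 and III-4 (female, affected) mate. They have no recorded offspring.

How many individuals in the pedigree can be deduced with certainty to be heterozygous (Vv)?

Obligate heterozygotes: II-1 is affected so carries V and received v from I-2 (vv), so II-1 is Vv; II-2 is affected so carries V and received v from I-2 (vv), so II-2 is Vv; II-3 is affected so carries V and received v from I-2 (vv), so II-3 is Vv; II-4 is affected so carries V and received v from I-2 (vv), so II-4 is Vv.
Every other individual is either homozygous by phenotype or has at least one consistent homozygous assignment, so the count is 4.

4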